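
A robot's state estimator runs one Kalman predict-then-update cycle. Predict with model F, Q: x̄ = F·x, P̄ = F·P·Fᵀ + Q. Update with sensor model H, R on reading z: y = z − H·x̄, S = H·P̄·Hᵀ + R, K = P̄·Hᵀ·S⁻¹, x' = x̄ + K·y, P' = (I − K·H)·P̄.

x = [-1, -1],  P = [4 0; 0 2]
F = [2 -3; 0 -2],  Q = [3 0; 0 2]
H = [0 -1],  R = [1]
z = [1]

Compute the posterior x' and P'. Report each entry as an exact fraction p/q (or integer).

x̄ = F·x = [1, 2]
P̄ = F·P·Fᵀ + Q = [37 12; 12 10]
y = z − H·x̄ = [3]
S = H·P̄·Hᵀ + R = [11]
K = P̄·Hᵀ·S⁻¹ = [-12/11; -10/11]
x' = x̄ + K·y = [-25/11, -8/11]
P' = (I − K·H)·P̄ = [263/11 12/11; 12/11 10/11]

x' = [-25/11, -8/11]
P' = [263/11 12/11; 12/11 10/11]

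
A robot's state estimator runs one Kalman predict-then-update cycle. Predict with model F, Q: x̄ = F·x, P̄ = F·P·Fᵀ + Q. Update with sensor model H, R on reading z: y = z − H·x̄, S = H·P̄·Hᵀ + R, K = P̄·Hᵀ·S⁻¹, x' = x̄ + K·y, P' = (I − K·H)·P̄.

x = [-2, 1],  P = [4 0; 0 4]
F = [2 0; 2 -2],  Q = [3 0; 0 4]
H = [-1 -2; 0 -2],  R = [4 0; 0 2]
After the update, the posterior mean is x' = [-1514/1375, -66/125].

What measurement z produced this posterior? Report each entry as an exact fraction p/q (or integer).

z = [2, 1]

x̄ = F·x = [-4, -6]
P̄ = F·P·Fᵀ + Q = [19 16; 16 36]
S = H·P̄·Hᵀ + R = [231 176; 176 146]
K = P̄·Hᵀ·S⁻¹ = [-907/1375 72/125; -8/125 -52/125]
x' − x̄ = [3986/1375, 684/125] = K·y
y = (KᵀK)⁻¹·Kᵀ·(x' − x̄) = [-14, -11]
z = y + H·x̄ = [-14, -11] + [16, 12] = [2, 1]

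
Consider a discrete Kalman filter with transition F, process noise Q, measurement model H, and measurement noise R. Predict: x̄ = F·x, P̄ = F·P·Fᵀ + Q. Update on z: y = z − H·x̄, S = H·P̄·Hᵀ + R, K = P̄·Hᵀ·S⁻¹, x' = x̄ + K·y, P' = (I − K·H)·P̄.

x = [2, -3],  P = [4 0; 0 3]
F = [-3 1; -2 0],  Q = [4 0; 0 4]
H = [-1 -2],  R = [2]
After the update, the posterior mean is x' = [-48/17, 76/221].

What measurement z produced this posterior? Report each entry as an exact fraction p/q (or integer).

x̄ = F·x = [-9, -4]
P̄ = F·P·Fᵀ + Q = [43 24; 24 20]
S = H·P̄·Hᵀ + R = [221]
K = P̄·Hᵀ·S⁻¹ = [-7/17; -64/221]
x' − x̄ = [105/17, 960/221] = K·y
y = (KᵀK)⁻¹·Kᵀ·(x' − x̄) = [-15]
z = y + H·x̄ = [-15] + [17] = [2]

z = [2]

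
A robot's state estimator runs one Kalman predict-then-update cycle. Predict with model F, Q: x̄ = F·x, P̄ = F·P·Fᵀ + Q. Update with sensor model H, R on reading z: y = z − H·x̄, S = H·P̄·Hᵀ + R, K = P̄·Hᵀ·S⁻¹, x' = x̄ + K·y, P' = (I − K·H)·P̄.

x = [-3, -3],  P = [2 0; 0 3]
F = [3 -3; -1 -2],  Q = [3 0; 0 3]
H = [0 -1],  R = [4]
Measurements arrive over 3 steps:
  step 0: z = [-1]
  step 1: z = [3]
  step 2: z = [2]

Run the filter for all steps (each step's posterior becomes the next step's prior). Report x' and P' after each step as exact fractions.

step 0: x' = [-32/7, 53/21], P' = [288/7 16/7; 16/7 68/21]
step 1: x' = [-25521/1475, -4213/1475], P' = [274821/1475 -9312/1475; -9312/1475 5564/1475]
step 2: x' = [7381941/270154, -196360/135077], P' = [98857281/270154 -1526286/135077; -1526286/135077 528508/135077]

step 0: x̄ = F·x = [0, 9]
step 0: P̄ = F·P·Fᵀ + Q = [48 12; 12 17]
step 0: y = z − H·x̄ = [8]
step 0: S = H·P̄·Hᵀ + R = [21]
step 0: K = P̄·Hᵀ·S⁻¹ = [-4/7; -17/21]
step 0: x' = x̄ + K·y = [-32/7, 53/21]
step 0: P' = (I − K·H)·P̄ = [288/7 16/7; 16/7 68/21]
step 1: x̄ = F·x = [-149/7, -10/21]
step 1: P̄ = F·P·Fᵀ + Q = [2529/7 -776/7; -776/7 1391/21]
step 1: y = z − H·x̄ = [53/21]
step 1: S = H·P̄·Hᵀ + R = [1475/21]
step 1: K = P̄·Hᵀ·S⁻¹ = [2328/1475; -1391/1475]
step 1: x' = x̄ + K·y = [-25521/1475, -4213/1475]
step 1: P' = (I − K·H)·P̄ = [274821/1475 -9312/1475; -9312/1475 5564/1475]
step 2: x̄ = F·x = [-63924/1475, 33947/1475]
step 2: P̄ = F·P·Fᵀ + Q = [2695506/1475 -763143/1475; -763143/1475 264254/1475]
step 2: y = z − H·x̄ = [36897/1475]
step 2: S = H·P̄·Hᵀ + R = [270154/1475]
step 2: K = P̄·Hᵀ·S⁻¹ = [763143/270154; -132127/135077]
step 2: x' = x̄ + K·y = [7381941/270154, -196360/135077]
step 2: P' = (I − K·H)·P̄ = [98857281/270154 -1526286/135077; -1526286/135077 528508/135077]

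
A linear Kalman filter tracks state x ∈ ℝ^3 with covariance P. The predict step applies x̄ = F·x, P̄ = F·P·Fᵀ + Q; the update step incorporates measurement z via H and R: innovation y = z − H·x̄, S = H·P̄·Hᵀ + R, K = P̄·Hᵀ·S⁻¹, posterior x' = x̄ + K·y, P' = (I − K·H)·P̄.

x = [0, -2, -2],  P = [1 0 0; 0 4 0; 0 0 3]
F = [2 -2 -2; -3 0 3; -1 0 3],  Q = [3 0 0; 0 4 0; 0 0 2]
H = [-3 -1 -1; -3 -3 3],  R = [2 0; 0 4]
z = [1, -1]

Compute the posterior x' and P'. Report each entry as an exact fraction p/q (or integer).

x' = [23191/15171, -3896/1167, -11262/5057]
P' = [116734/15171 -17642/1167 -38920/5057; -17642/1167 35356/1167 6030/389; -38920/5057 6030/389 41910/5057]

x̄ = F·x = [8, -6, -6]
P̄ = F·P·Fᵀ + Q = [35 -24 -20; -24 40 30; -20 30 30]
y = z − H·x̄ = [13, 23]
S = H·P̄·Hᵀ + R = [183 177; 177 337]
K = P̄·Hᵀ·S⁻¹ = [-2048/15171 -1037/5057; -260/1167 94/389; -1770/5057 1830/5057]
x' = x̄ + K·y = [23191/15171, -3896/1167, -11262/5057]
P' = (I − K·H)·P̄ = [116734/15171 -17642/1167 -38920/5057; -17642/1167 35356/1167 6030/389; -38920/5057 6030/389 41910/5057]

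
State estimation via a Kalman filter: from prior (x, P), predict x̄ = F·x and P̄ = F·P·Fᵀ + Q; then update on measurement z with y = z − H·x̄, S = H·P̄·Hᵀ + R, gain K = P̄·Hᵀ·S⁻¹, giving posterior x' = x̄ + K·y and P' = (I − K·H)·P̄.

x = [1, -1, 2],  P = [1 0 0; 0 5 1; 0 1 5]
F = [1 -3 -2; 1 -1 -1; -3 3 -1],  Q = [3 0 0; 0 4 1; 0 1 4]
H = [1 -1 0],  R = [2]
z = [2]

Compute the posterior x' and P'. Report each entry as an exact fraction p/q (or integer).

x' = [50/19, 14/19, -179/19]
P' = [289/19 239/19 -104/19; 239/19 225/19 -77/19; -104/19 -77/19 1437/38]

x̄ = F·x = [0, 0, -8]
P̄ = F·P·Fᵀ + Q = [81 31 -41; 31 17 -14; -41 -14 57]
y = z − H·x̄ = [2]
S = H·P̄·Hᵀ + R = [38]
K = P̄·Hᵀ·S⁻¹ = [25/19; 7/19; -27/38]
x' = x̄ + K·y = [50/19, 14/19, -179/19]
P' = (I − K·H)·P̄ = [289/19 239/19 -104/19; 239/19 225/19 -77/19; -104/19 -77/19 1437/38]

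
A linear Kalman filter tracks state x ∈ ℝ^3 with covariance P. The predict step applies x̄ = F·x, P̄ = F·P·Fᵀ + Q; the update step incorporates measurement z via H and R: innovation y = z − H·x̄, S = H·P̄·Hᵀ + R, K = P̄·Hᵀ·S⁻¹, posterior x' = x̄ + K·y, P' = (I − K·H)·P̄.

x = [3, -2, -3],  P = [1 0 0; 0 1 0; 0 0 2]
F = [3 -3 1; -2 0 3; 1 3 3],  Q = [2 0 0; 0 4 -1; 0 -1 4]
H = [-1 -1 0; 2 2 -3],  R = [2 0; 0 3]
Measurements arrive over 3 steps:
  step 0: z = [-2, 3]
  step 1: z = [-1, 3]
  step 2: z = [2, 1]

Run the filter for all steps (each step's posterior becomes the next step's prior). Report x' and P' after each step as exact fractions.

step 0: x̄ = F·x = [12, -15, -12]
step 0: P̄ = F·P·Fᵀ + Q = [22 0 0; 0 26 15; 0 15 32]
step 0: y = z − H·x̄ = [-5, -27]
step 0: S = H·P̄·Hᵀ + R = [50 -51; -51 303]
step 0: K = P̄·Hᵀ·S⁻¹ = [-1474/4183 1078/12549; -2507/4183 -976/12549; -2637/4183 -1355/4183]
step 0: x' = x̄ + K·y = [47864/4183, -41426/4183, -426/4183]
step 0: P' = (I − K·H)·P̄ = [131362/12549 -122518/12549 1606/4183; -122518/12549 137560/12549 3668/4183; 1606/4183 3668/4183 4871/4183]
step 1: x̄ = F·x = [267444/4183, -97006/4183, -77692/4183]
step 1: P̄ = F·P·Fᵀ + Q = [1542739/4183 -514917/4183 -517689/4183; -514917/4183 649345/12549 675934/12549; -517689/4183 675934/12549 1042987/12549]
step 1: y = z − H·x̄ = [166255/4183, -561403/4183]
step 1: S = H·P̄·Hᵀ + R = [2213158/12549 -7007519/12549; -7007519/12549 28702366/12549]
step 1: K = P̄·Hᵀ·S⁻¹ = [-1007127021/1148900183 187464840/1148900183; -84368430/1148900183 -173449802/1148900183; -720656115/1148900183 -371410211/1148900183]
step 1: x' = x̄ + K·y = [8267567319/1148900183, -6718060074/1148900183, -134408016/1148900183]
step 1: P' = (I − K·H)·P̄ = [14534874545/1148900183 -12520620503/1148900183 1155371188/1148900183; -12520620503/1148900183 12689357363/1148900183 285941042/1148900183; 1155371188/1148900183 285941042/1148900183 1332285031/1148900183]
step 2: x̄ = F·x = [44822474163/1148900183, -16938358686/1148900183, -12289836951/1148900183]
step 2: P̄ = F·P·Fᵀ + Q = [479235922499/1148900183 -152821986257/1148900183 -131888394929/1148900183; -152821986257/1148900183 60861209935/1148900183 56002994838/1148900183; -131888394929/1148900183 56002994838/1148900183 82280699689/1148900183]
step 2: y = z − H·x̄ = [30181915843/1148900183, -91488841624/1148900183]
step 2: S = H·P̄·Hᵀ + R = [236750960286/1148900183 -696562520113/1148900183; -696562520113/1148900183 2592410438522/1148900183]
step 2: K = P̄·Hᵀ·S⁻¹ = [-100842467442747/111895113475981 18159997223520/111895113475981; -5867825156190/111895113475981 -16766872183294/111895113475981; -70443632545845/111895113475981 -36132870171557/111895113475981]
step 2: x' = x̄ + K·y = [270136485051594/111895113475981, -468656952598960/111895113475981, -170199339990206/111895113475981]
step 2: P' = (I − K·H)·P̄ = [1451074868988775/111895113475981 -1249389934103281/111895113475981 116296626033476/111895113475981; -1249389934103281/111895113475981 1261125584415661/111895113475981 24590639058214/111895113475981; 116296626033476/111895113475981 24590639058214/111895113475981 130057713566017/111895113475981]

step 0: x' = [47864/4183, -41426/4183, -426/4183], P' = [131362/12549 -122518/12549 1606/4183; -122518/12549 137560/12549 3668/4183; 1606/4183 3668/4183 4871/4183]
step 1: x' = [8267567319/1148900183, -6718060074/1148900183, -134408016/1148900183], P' = [14534874545/1148900183 -12520620503/1148900183 1155371188/1148900183; -12520620503/1148900183 12689357363/1148900183 285941042/1148900183; 1155371188/1148900183 285941042/1148900183 1332285031/1148900183]
step 2: x' = [270136485051594/111895113475981, -468656952598960/111895113475981, -170199339990206/111895113475981], P' = [1451074868988775/111895113475981 -1249389934103281/111895113475981 116296626033476/111895113475981; -1249389934103281/111895113475981 1261125584415661/111895113475981 24590639058214/111895113475981; 116296626033476/111895113475981 24590639058214/111895113475981 130057713566017/111895113475981]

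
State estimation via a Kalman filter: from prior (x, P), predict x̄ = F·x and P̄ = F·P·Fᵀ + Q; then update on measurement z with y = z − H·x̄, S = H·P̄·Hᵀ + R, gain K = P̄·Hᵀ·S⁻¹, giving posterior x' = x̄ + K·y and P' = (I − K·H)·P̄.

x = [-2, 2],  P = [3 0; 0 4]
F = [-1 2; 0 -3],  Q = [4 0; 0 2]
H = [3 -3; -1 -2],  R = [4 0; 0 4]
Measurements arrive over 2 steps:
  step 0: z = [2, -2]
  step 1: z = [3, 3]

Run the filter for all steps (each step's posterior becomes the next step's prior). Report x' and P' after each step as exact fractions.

step 0: x' = [16190/14197, 6076/14197], P' = [7932/14197 3980/14197; 3980/14197 6264/14197]
step 1: x' = [-1654350/5124241, -6787461/5124241], P' = [2713080/5124241 1330064/5124241; 1330064/5124241 2142900/5124241]

step 0: x̄ = F·x = [6, -6]
step 0: P̄ = F·P·Fᵀ + Q = [23 -24; -24 38]
step 0: y = z − H·x̄ = [-34, -8]
step 0: S = H·P̄·Hᵀ + R = [985 231; 231 83]
step 0: K = P̄·Hᵀ·S⁻¹ = [2964/14197 -3973/14197; -1713/14197 -4127/14197]
step 0: x' = x̄ + K·y = [16190/14197, 6076/14197]
step 0: P' = (I − K·H)·P̄ = [7932/14197 3980/14197; 3980/14197 6264/14197]
step 1: x̄ = F·x = [-4038/14197, -18228/14197]
step 1: P̄ = F·P·Fᵀ + Q = [73856/14197 -25644/14197; -25644/14197 84770/14197]
step 1: y = z − H·x̄ = [21/14197, 2097/14197]
step 1: S = H·P̄·Hᵀ + R = [1946014/14197 363984/14197; 363984/14197 367148/14197]
step 1: K = P̄·Hᵀ·S⁻¹ = [1037262/5124241 -1343302/5124241; -609627/5124241 -1403966/5124241]
step 1: x' = x̄ + K·y = [-1654350/5124241, -6787461/5124241]
step 1: P' = (I − K·H)·P̄ = [2713080/5124241 1330064/5124241; 1330064/5124241 2142900/5124241]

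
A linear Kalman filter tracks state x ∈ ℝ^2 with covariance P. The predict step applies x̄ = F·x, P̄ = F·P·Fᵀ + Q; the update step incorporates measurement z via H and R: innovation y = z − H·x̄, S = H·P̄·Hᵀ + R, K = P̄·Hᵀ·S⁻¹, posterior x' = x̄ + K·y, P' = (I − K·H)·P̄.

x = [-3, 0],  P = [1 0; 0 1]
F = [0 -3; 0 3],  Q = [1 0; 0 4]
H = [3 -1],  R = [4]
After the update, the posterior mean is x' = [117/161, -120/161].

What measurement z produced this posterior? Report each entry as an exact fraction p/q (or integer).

x̄ = F·x = [0, 0]
P̄ = F·P·Fᵀ + Q = [10 -9; -9 13]
S = H·P̄·Hᵀ + R = [161]
K = P̄·Hᵀ·S⁻¹ = [39/161; -40/161]
x' − x̄ = [117/161, -120/161] = K·y
y = (KᵀK)⁻¹·Kᵀ·(x' − x̄) = [3]
z = y + H·x̄ = [3] + [0] = [3]

z = [3]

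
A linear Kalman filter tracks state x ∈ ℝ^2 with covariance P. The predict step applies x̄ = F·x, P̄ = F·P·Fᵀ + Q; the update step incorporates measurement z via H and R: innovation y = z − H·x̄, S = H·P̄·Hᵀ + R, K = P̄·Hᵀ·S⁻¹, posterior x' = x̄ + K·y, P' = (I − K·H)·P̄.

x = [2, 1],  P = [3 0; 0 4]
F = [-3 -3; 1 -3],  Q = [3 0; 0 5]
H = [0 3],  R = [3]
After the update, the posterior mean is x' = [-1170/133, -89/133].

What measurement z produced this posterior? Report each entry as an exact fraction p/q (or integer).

x̄ = F·x = [-9, -1]
P̄ = F·P·Fᵀ + Q = [66 27; 27 44]
S = H·P̄·Hᵀ + R = [399]
K = P̄·Hᵀ·S⁻¹ = [27/133; 44/133]
x' − x̄ = [27/133, 44/133] = K·y
y = (KᵀK)⁻¹·Kᵀ·(x' − x̄) = [1]
z = y + H·x̄ = [1] + [-3] = [-2]

z = [-2]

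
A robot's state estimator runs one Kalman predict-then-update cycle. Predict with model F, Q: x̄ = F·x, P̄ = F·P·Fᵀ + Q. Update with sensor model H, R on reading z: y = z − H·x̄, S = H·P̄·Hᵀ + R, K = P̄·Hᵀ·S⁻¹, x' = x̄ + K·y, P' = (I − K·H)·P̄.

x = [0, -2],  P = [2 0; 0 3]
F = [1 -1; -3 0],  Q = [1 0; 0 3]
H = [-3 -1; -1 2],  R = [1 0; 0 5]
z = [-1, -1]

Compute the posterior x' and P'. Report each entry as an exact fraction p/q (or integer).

x̄ = F·x = [2, 0]
P̄ = F·P·Fᵀ + Q = [6 -6; -6 21]
y = z − H·x̄ = [5, 1]
S = H·P̄·Hᵀ + R = [40 6; 6 119]
K = P̄·Hᵀ·S⁻¹ = [-330/1181 -162/1181; -645/4724 969/2362]
x' = x̄ + K·y = [550/1181, -1287/4724]
P' = (I − K·H)·P̄ = [210/1181 -300/1181; -300/1181 4245/4724]

x' = [550/1181, -1287/4724]
P' = [210/1181 -300/1181; -300/1181 4245/4724]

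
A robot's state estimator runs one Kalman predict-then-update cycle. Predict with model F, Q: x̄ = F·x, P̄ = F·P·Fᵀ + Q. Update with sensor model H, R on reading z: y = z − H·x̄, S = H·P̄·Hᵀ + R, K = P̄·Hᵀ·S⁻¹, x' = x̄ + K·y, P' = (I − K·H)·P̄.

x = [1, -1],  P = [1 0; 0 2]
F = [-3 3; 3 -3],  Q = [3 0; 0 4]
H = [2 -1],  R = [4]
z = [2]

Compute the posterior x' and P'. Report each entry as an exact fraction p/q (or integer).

x̄ = F·x = [-6, 6]
P̄ = F·P·Fᵀ + Q = [30 -27; -27 31]
y = z − H·x̄ = [20]
S = H·P̄·Hᵀ + R = [263]
K = P̄·Hᵀ·S⁻¹ = [87/263; -85/263]
x' = x̄ + K·y = [162/263, -122/263]
P' = (I − K·H)·P̄ = [321/263 294/263; 294/263 928/263]

x' = [162/263, -122/263]
P' = [321/263 294/263; 294/263 928/263]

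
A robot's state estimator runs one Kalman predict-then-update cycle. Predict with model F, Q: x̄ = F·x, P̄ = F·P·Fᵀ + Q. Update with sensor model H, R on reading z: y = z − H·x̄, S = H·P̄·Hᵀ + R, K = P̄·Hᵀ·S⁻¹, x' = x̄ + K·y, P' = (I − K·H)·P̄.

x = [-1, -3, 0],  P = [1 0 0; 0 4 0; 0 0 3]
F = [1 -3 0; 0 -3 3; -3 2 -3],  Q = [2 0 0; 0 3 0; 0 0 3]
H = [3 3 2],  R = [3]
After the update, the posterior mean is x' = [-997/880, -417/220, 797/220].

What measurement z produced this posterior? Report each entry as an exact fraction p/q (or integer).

x̄ = F·x = [8, 9, -3]
P̄ = F·P·Fᵀ + Q = [39 36 -27; 36 66 -51; -27 -51 55]
S = H·P̄·Hᵀ + R = [880]
K = P̄·Hᵀ·S⁻¹ = [171/880; 51/220; -31/220]
x' − x̄ = [-8037/880, -2397/220, 1457/220] = K·y
y = (KᵀK)⁻¹·Kᵀ·(x' − x̄) = [-47]
z = y + H·x̄ = [-47] + [45] = [-2]

z = [-2]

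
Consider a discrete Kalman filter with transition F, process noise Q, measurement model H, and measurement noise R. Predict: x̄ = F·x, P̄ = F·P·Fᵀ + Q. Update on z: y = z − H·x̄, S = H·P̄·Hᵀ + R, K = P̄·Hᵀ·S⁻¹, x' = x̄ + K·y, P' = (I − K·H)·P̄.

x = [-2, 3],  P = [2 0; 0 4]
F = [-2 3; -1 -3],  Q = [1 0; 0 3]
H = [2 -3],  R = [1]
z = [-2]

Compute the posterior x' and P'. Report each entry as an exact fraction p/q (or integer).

x̄ = F·x = [13, -7]
P̄ = F·P·Fᵀ + Q = [45 -32; -32 41]
y = z − H·x̄ = [-49]
S = H·P̄·Hᵀ + R = [934]
K = P̄·Hᵀ·S⁻¹ = [93/467; -187/934]
x' = x̄ + K·y = [1514/467, 2625/934]
P' = (I − K·H)·P̄ = [3717/467 2447/467; 2447/467 3325/934]

x' = [1514/467, 2625/934]
P' = [3717/467 2447/467; 2447/467 3325/934]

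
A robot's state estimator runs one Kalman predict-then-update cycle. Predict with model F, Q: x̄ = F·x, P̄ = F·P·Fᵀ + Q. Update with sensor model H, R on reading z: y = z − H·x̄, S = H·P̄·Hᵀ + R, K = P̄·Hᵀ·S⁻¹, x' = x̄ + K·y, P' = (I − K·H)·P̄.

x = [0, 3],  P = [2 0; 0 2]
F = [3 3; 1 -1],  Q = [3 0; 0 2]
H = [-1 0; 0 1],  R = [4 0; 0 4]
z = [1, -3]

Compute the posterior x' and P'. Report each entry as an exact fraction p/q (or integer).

x' = [-3/43, -3]
P' = [156/43 0; 0 12/5]

x̄ = F·x = [9, -3]
P̄ = F·P·Fᵀ + Q = [39 0; 0 6]
y = z − H·x̄ = [10, 0]
S = H·P̄·Hᵀ + R = [43 0; 0 10]
K = P̄·Hᵀ·S⁻¹ = [-39/43 0; 0 3/5]
x' = x̄ + K·y = [-3/43, -3]
P' = (I − K·H)·P̄ = [156/43 0; 0 12/5]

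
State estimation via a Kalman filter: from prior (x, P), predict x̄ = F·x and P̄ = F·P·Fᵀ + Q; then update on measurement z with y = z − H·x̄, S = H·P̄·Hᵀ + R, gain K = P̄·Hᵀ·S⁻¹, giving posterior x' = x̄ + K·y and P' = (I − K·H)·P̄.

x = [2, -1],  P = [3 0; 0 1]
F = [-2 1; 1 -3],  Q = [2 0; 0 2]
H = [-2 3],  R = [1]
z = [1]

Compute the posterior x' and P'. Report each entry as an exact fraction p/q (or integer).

x' = [-107/295, 7/59]
P' = [1176/295 153/59; 153/59 106/59]

x̄ = F·x = [-5, 5]
P̄ = F·P·Fᵀ + Q = [15 -9; -9 14]
y = z − H·x̄ = [-24]
S = H·P̄·Hᵀ + R = [295]
K = P̄·Hᵀ·S⁻¹ = [-57/295; 12/59]
x' = x̄ + K·y = [-107/295, 7/59]
P' = (I − K·H)·P̄ = [1176/295 153/59; 153/59 106/59]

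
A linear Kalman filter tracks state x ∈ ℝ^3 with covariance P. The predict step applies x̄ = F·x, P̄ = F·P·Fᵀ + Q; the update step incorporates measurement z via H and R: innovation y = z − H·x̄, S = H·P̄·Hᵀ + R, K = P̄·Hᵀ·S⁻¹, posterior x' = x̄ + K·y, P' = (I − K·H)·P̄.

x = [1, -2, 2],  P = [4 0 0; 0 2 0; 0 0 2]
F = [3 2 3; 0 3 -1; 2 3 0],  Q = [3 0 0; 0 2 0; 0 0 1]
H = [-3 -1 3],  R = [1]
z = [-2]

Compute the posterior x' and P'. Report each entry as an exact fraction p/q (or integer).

x' = [-566/203, -198/29, -167/29]
P' = [4546/203 360/29 765/29; 360/29 610/29 564/29; 765/29 564/29 952/29]

x̄ = F·x = [5, -8, -4]
P̄ = F·P·Fᵀ + Q = [65 6 36; 6 22 18; 36 18 35]
y = z − H·x̄ = [17]
S = H·P̄·Hᵀ + R = [203]
K = P̄·Hᵀ·S⁻¹ = [-93/203; 2/29; -3/29]
x' = x̄ + K·y = [-566/203, -198/29, -167/29]
P' = (I − K·H)·P̄ = [4546/203 360/29 765/29; 360/29 610/29 564/29; 765/29 564/29 952/29]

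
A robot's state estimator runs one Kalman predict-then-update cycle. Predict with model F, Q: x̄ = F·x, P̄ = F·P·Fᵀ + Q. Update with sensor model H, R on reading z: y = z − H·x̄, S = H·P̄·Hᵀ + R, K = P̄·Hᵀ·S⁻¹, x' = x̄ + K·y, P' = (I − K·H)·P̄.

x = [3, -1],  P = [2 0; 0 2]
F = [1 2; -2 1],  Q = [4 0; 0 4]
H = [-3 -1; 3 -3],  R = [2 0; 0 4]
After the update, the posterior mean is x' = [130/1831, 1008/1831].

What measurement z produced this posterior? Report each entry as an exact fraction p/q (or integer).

z = [-1, -2]

x̄ = F·x = [1, -7]
P̄ = F·P·Fᵀ + Q = [14 0; 0 14]
S = H·P̄·Hᵀ + R = [142 -84; -84 256]
K = P̄·Hᵀ·S⁻¹ = [-903/3662 609/7324; -889/3662 -1785/7324]
x' − x̄ = [-1701/1831, 13825/1831] = K·y
y = (KᵀK)⁻¹·Kᵀ·(x' − x̄) = [-5, -26]
z = y + H·x̄ = [-5, -26] + [4, 24] = [-1, -2]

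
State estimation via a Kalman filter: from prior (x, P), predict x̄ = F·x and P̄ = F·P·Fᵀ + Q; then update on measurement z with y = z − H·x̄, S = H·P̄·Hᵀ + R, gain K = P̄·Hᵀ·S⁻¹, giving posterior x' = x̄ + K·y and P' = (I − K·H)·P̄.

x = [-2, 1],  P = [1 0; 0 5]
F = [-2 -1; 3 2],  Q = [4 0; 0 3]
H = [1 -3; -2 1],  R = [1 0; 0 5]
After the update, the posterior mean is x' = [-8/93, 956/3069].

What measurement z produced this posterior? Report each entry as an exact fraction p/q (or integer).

x̄ = F·x = [3, -4]
P̄ = F·P·Fᵀ + Q = [13 -16; -16 32]
S = H·P̄·Hᵀ + R = [398 -234; -234 153]
K = P̄·Hᵀ·S⁻¹ = [-5/62 -37/93; -120/341 -368/3069]
x' − x̄ = [-287/93, 13232/3069] = K·y
y = (KᵀK)⁻¹·Kᵀ·(x' − x̄) = [-16, 11]
z = y + H·x̄ = [-16, 11] + [15, -10] = [-1, 1]

z = [-1, 1]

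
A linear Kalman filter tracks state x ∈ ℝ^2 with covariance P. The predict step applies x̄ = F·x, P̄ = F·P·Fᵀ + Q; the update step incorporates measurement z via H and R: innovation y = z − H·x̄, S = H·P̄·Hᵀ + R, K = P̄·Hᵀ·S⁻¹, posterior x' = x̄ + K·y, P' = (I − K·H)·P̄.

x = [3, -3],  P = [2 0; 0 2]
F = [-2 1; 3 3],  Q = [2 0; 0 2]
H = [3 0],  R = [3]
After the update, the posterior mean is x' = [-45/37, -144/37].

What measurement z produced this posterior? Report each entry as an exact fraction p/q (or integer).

z = [-3]

x̄ = F·x = [-9, 0]
P̄ = F·P·Fᵀ + Q = [12 -6; -6 38]
S = H·P̄·Hᵀ + R = [111]
K = P̄·Hᵀ·S⁻¹ = [12/37; -6/37]
x' − x̄ = [288/37, -144/37] = K·y
y = (KᵀK)⁻¹·Kᵀ·(x' − x̄) = [24]
z = y + H·x̄ = [24] + [-27] = [-3]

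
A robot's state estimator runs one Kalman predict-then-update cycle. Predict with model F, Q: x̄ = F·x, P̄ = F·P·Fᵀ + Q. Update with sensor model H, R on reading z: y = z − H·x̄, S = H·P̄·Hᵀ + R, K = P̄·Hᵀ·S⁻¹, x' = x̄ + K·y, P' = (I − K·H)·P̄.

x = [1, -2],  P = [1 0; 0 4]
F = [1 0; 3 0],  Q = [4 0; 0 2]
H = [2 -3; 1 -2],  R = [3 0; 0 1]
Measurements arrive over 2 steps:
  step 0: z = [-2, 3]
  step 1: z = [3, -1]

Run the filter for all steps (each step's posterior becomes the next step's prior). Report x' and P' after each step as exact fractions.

step 0: x' = [-140/81, -368/243], P' = [109/27 187/81; 187/81 355/243]
step 1: x' = [1432/945, 14206/19845], P' = [209/45 2537/945; 2537/945 33611/19845]

step 0: x̄ = F·x = [1, 3]
step 0: P̄ = F·P·Fᵀ + Q = [5 3; 3 11]
step 0: y = z − H·x̄ = [5, 8]
step 0: S = H·P̄·Hᵀ + R = [86 55; 55 38]
step 0: K = P̄·Hᵀ·S⁻¹ = [31/81 -47/81; 19/243 -149/243]
step 0: x' = x̄ + K·y = [-140/81, -368/243]
step 0: P' = (I − K·H)·P̄ = [109/27 187/81; 187/81 355/243]
step 1: x̄ = F·x = [-140/81, -140/27]
step 1: P̄ = F·P·Fᵀ + Q = [217/27 109/9; 109/9 115/3]
step 1: y = z − H·x̄ = [-737/81, -781/81]
step 1: S = H·P̄·Hᵀ + R = [6340/27 4355/27; 4355/27 3076/27]
step 1: K = P̄·Hᵀ·S⁻¹ = [389/945 -137/189; 1907/19845 -2789/3969]
step 1: x' = x̄ + K·y = [1432/945, 14206/19845]
step 1: P' = (I − K·H)·P̄ = [209/45 2537/945; 2537/945 33611/19845]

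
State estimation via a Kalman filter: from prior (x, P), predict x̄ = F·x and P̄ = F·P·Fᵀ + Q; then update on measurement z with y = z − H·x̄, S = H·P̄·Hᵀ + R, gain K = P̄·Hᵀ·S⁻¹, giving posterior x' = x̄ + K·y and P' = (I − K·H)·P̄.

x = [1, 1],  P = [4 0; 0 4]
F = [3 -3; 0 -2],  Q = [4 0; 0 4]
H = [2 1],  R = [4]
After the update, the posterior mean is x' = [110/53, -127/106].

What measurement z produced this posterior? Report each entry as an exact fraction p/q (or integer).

x̄ = F·x = [0, -2]
P̄ = F·P·Fᵀ + Q = [76 24; 24 20]
S = H·P̄·Hᵀ + R = [424]
K = P̄·Hᵀ·S⁻¹ = [22/53; 17/106]
x' − x̄ = [110/53, 85/106] = K·y
y = (KᵀK)⁻¹·Kᵀ·(x' − x̄) = [5]
z = y + H·x̄ = [5] + [-2] = [3]

z = [3]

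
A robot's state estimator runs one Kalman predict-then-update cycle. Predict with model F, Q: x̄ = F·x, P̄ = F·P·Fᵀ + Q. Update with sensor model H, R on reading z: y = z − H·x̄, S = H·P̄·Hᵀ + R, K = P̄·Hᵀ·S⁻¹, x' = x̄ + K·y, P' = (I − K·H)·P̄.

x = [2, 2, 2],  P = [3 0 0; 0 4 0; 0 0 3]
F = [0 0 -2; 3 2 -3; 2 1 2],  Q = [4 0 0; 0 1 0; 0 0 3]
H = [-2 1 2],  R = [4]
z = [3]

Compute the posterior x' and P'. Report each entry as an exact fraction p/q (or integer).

x' = [-6/11, -7/11, 16/11]
P' = [3660/319 7680/319 -256/319; 7680/319 20048/319 -2242/319; -256/319 -2242/319 1053/319]

x̄ = F·x = [-4, 4, 10]
P̄ = F·P·Fᵀ + Q = [16 18 -12; 18 71 8; -12 8 31]
y = z − H·x̄ = [-29]
S = H·P̄·Hᵀ + R = [319]
K = P̄·Hᵀ·S⁻¹ = [-38/319; 51/319; 94/319]
x' = x̄ + K·y = [-6/11, -7/11, 16/11]
P' = (I − K·H)·P̄ = [3660/319 7680/319 -256/319; 7680/319 20048/319 -2242/319; -256/319 -2242/319 1053/319]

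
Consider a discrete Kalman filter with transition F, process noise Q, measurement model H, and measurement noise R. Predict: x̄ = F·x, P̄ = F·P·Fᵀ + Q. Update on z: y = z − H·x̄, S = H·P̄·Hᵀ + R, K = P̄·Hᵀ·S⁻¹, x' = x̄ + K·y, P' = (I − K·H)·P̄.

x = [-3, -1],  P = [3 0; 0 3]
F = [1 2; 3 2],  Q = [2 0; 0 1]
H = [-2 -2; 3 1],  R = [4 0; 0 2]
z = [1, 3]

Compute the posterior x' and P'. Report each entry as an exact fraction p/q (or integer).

x' = [2344/1475, -2982/1475]
P' = [751/1475 -1153/1475; -1153/1475 2709/1475]

x̄ = F·x = [-5, -11]
P̄ = F·P·Fᵀ + Q = [17 21; 21 40]
y = z − H·x̄ = [-31, 29]
S = H·P̄·Hᵀ + R = [400 -350; -350 321]
K = P̄·Hᵀ·S⁻¹ = [201/1475 22/59; -778/1475 -15/59]
x' = x̄ + K·y = [2344/1475, -2982/1475]
P' = (I − K·H)·P̄ = [751/1475 -1153/1475; -1153/1475 2709/1475]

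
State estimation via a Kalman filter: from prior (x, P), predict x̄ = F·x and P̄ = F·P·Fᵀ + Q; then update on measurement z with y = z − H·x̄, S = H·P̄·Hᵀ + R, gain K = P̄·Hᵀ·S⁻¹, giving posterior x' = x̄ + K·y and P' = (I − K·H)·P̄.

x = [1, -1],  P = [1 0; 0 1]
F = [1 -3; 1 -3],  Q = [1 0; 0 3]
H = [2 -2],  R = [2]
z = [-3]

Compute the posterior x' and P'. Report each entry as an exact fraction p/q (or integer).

x̄ = F·x = [4, 4]
P̄ = F·P·Fᵀ + Q = [11 10; 10 13]
y = z − H·x̄ = [-3]
S = H·P̄·Hᵀ + R = [18]
K = P̄·Hᵀ·S⁻¹ = [1/9; -1/3]
x' = x̄ + K·y = [11/3, 5]
P' = (I − K·H)·P̄ = [97/9 32/3; 32/3 11]

x' = [11/3, 5]
P' = [97/9 32/3; 32/3 11]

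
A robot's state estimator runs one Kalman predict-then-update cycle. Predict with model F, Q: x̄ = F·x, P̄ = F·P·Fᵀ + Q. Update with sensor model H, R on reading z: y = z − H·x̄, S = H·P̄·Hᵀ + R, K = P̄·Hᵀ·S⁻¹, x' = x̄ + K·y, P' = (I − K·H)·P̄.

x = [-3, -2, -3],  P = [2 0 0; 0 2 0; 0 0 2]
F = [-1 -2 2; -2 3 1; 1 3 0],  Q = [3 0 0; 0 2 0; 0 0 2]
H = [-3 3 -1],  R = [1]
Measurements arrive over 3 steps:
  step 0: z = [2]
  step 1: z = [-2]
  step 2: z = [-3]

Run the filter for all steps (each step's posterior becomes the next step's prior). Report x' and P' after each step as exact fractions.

step 0: x' = [81/386, -359/193, -1582/193], P' = [4385/386 1912/193 -811/193; 1912/193 1918/193 -26/193; -811/193 -26/193 2324/193]
step 1: x' = [-115075/10022, -506767/35077, -34575/5011], P' = [385605/10022 196594/5011 26843/10022; 196594/5011 1479117/35077 87519/10022; 26843/10022 87519/10022 355119/20044]
step 2: x' = [-2181148429/239873078, -4023300253/359809617, -2321497171/719619234], P' = [12996106065/239873078 6831488837/119936539 2083093947/239873078; 6831488837/119936539 22412641352/359809617 5698698916/359809617; 2083093947/239873078 5698698916/359809617 15086420869/719619234]

step 0: x̄ = F·x = [1, -3, -9]
step 0: P̄ = F·P·Fᵀ + Q = [21 -4 -14; -4 30 14; -14 14 22]
step 0: y = z − H·x̄ = [5]
step 0: S = H·P̄·Hᵀ + R = [386]
step 0: K = P̄·Hᵀ·S⁻¹ = [-61/386; 44/193; 31/193]
step 0: x' = x̄ + K·y = [81/386, -359/193, -1582/193]
step 0: P' = (I − K·H)·P̄ = [4385/386 1912/193 -811/193; 1912/193 1918/193 -26/193; -811/193 -26/193 2324/193]
step 1: x̄ = F·x = [-4973/386, -2740/193, -2073/386]
step 1: P̄ = F·P·Fᵀ + Q = [61679/386 3388/193 -50077/386; 3388/193 8886/193 6252/193; -50077/386 6252/193 62625/386]
step 1: y = z − H·x̄ = [-662/193]
step 1: S = H·P̄·Hᵀ + R = [140308/193]
step 1: K = P̄·Hᵀ·S⁻¹ = [-2047/5011; 5121/70154; 8937/20044]
step 1: x' = x̄ + K·y = [-115075/10022, -506767/35077, -34575/5011]
step 1: P' = (I − K·H)·P̄ = [385605/10022 196594/5011 26843/10022; 196594/5011 1479117/35077 87519/10022; 26843/10022 87519/10022 355119/20044]
step 2: x̄ = F·x = [1864493/70154, -956801/35077, -3846127/70154]
step 2: P̄ = F·P·Fᵀ + Q = [25070895/70154 -2800879/35077 -30158619/70154; -2800879/35077 17401345/140308 7497244/35077; -30158619/70154 7497244/35077 45977545/70154]
step 2: y = z − H·x̄ = [3638848/35077]
step 2: S = H·P̄·Hᵀ + R = [359809617/140308]
step 2: K = P̄·Hᵀ·S⁻¹ = [-41239560/119936539; 55825607/359809617; 178963552/359809617]
step 2: x' = x̄ + K·y = [-2181148429/239873078, -4023300253/359809617, -2321497171/719619234]
step 2: P' = (I − K·H)·P̄ = [12996106065/239873078 6831488837/119936539 2083093947/239873078; 6831488837/119936539 22412641352/359809617 5698698916/359809617; 2083093947/239873078 5698698916/359809617 15086420869/719619234]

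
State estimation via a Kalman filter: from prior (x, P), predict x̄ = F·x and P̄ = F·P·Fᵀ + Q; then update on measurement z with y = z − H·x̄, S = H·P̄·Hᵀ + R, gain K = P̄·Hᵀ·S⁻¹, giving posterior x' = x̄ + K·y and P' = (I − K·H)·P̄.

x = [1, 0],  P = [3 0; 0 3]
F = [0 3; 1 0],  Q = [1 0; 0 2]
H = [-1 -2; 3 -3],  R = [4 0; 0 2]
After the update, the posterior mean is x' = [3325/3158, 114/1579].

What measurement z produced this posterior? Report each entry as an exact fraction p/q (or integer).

z = [-1, 3]

x̄ = F·x = [0, 1]
P̄ = F·P·Fᵀ + Q = [28 0; 0 5]
S = H·P̄·Hᵀ + R = [52 -54; -54 299]
K = P̄·Hᵀ·S⁻¹ = [-959/3158 357/1579; -475/1579 -165/1579]
x' − x̄ = [3325/3158, -1465/1579] = K·y
y = (KᵀK)⁻¹·Kᵀ·(x' − x̄) = [1, 6]
z = y + H·x̄ = [1, 6] + [-2, -3] = [-1, 3]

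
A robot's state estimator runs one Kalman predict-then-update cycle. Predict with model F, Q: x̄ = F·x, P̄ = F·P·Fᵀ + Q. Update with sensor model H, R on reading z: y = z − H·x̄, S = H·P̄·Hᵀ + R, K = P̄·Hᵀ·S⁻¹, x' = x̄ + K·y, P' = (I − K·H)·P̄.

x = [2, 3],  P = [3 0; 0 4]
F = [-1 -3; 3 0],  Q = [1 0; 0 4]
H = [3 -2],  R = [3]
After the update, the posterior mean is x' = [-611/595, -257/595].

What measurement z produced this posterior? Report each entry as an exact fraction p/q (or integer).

z = [-2]

x̄ = F·x = [-11, 6]
P̄ = F·P·Fᵀ + Q = [40 -9; -9 31]
S = H·P̄·Hᵀ + R = [595]
K = P̄·Hᵀ·S⁻¹ = [138/595; -89/595]
x' − x̄ = [5934/595, -3827/595] = K·y
y = (KᵀK)⁻¹·Kᵀ·(x' − x̄) = [43]
z = y + H·x̄ = [43] + [-45] = [-2]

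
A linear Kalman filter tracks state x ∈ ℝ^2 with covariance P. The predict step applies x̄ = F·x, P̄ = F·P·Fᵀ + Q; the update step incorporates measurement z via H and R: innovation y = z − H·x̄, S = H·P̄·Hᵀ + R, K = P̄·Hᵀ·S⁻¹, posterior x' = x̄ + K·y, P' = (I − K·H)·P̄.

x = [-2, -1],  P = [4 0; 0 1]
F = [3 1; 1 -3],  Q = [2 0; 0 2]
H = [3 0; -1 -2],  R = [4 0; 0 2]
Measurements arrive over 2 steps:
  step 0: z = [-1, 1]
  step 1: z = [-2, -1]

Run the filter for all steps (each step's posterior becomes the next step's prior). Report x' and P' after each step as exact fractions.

step 0: x' = [-4603/9697, -1547/9697], P' = [4188/9697 -1980/9697; -1980/9697 5604/9697]
step 1: x' = [-3307916/4614861, 3794600/4614861], P' = [1846532/4614861 -849272/4614861; -849272/4614861 2571050/4614861]

step 0: x̄ = F·x = [-7, 1]
step 0: P̄ = F·P·Fᵀ + Q = [39 9; 9 15]
step 0: y = z − H·x̄ = [20, -4]
step 0: S = H·P̄·Hᵀ + R = [355 -171; -171 137]
step 0: K = P̄·Hᵀ·S⁻¹ = [3141/9697 -114/9697; -1485/9697 -4614/9697]
step 0: x' = x̄ + K·y = [-4603/9697, -1547/9697]
step 0: P' = (I − K·H)·P̄ = [4188/9697 -1980/9697; -1980/9697 5604/9697]
step 1: x̄ = F·x = [-15356/9697, 38/9697]
step 1: P̄ = F·P·Fᵀ + Q = [50810/9697 11592/9697; 11592/9697 85898/9697]
step 1: y = z − H·x̄ = [26674/9697, -24977/9697]
step 1: S = H·P̄·Hᵀ + R = [496078/9697 -221982/9697; -221982/9697 460164/9697]
step 1: K = P̄·Hᵀ·S⁻¹ = [461633/1538287 -73994/4614861; -212318/1538287 -2146414/4614861]
step 1: x' = x̄ + K·y = [-3307916/4614861, 3794600/4614861]
step 1: P' = (I − K·H)·P̄ = [1846532/4614861 -849272/4614861; -849272/4614861 2571050/4614861]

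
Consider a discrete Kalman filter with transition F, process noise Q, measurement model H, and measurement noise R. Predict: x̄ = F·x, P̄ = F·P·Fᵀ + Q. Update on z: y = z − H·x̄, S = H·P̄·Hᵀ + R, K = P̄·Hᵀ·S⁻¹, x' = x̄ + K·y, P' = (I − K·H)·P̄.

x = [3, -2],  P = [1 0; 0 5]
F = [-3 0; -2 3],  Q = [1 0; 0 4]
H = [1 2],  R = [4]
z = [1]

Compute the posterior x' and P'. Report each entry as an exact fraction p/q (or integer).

x̄ = F·x = [-9, -12]
P̄ = F·P·Fᵀ + Q = [10 6; 6 53]
y = z − H·x̄ = [34]
S = H·P̄·Hᵀ + R = [250]
K = P̄·Hᵀ·S⁻¹ = [11/125; 56/125]
x' = x̄ + K·y = [-751/125, 404/125]
P' = (I − K·H)·P̄ = [1008/125 -482/125; -482/125 353/125]

x' = [-751/125, 404/125]
P' = [1008/125 -482/125; -482/125 353/125]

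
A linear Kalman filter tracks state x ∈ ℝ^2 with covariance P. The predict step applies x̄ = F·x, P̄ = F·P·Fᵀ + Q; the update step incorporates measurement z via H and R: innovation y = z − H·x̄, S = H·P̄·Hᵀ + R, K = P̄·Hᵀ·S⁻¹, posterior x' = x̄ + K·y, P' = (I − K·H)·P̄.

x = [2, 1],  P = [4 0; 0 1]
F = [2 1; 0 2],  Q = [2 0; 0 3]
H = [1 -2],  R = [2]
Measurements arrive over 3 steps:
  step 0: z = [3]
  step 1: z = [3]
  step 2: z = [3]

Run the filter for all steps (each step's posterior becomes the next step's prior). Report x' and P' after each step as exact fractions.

step 0: x̄ = F·x = [5, 2]
step 0: P̄ = F·P·Fᵀ + Q = [19 2; 2 7]
step 0: y = z − H·x̄ = [2]
step 0: S = H·P̄·Hᵀ + R = [41]
step 0: K = P̄·Hᵀ·S⁻¹ = [15/41; -12/41]
step 0: x' = x̄ + K·y = [235/41, 58/41]
step 0: P' = (I − K·H)·P̄ = [554/41 262/41; 262/41 143/41]
step 1: x̄ = F·x = [528/41, 116/41]
step 1: P̄ = F·P·Fᵀ + Q = [3489/41 1334/41; 1334/41 695/41]
step 1: y = z − H·x̄ = [-173/41]
step 1: S = H·P̄·Hᵀ + R = [1015/41]
step 1: K = P̄·Hᵀ·S⁻¹ = [821/1015; -8/145]
step 1: x' = x̄ + K·y = [9607/1015, 444/145]
step 1: P' = (I − K·H)·P̄ = [69934/1015 4878/145; 4878/145 2447/145]
step 2: x̄ = F·x = [22322/1015, 888/145]
step 2: P̄ = F·P·Fᵀ + Q = [435479/1015 24406/145; 24406/145 10223/145]
step 2: y = z − H·x̄ = [-1369/203]
step 2: S = H·P̄·Hᵀ + R = [8077/203]
step 2: K = P̄·Hᵀ·S⁻¹ = [18759/8077; 5544/8077]
step 2: x' = x̄ + K·y = [255613/40385, 60384/40385]
step 2: P' = (I − K·H)·P̄ = [8659426/40385 4235918/40385; 4235918/40385 2090239/40385]

step 0: x' = [235/41, 58/41], P' = [554/41 262/41; 262/41 143/41]
step 1: x' = [9607/1015, 444/145], P' = [69934/1015 4878/145; 4878/145 2447/145]
step 2: x' = [255613/40385, 60384/40385], P' = [8659426/40385 4235918/40385; 4235918/40385 2090239/40385]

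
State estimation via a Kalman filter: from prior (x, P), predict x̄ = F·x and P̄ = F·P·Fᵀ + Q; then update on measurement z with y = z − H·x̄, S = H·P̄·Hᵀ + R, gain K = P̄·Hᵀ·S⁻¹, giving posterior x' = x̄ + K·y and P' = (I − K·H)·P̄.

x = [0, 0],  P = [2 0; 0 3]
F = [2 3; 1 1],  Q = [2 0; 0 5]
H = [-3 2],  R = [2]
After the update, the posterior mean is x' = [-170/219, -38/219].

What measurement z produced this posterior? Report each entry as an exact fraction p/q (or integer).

z = [2]

x̄ = F·x = [0, 0]
P̄ = F·P·Fᵀ + Q = [37 13; 13 10]
S = H·P̄·Hᵀ + R = [219]
K = P̄·Hᵀ·S⁻¹ = [-85/219; -19/219]
x' − x̄ = [-170/219, -38/219] = K·y
y = (KᵀK)⁻¹·Kᵀ·(x' − x̄) = [2]
z = y + H·x̄ = [2] + [0] = [2]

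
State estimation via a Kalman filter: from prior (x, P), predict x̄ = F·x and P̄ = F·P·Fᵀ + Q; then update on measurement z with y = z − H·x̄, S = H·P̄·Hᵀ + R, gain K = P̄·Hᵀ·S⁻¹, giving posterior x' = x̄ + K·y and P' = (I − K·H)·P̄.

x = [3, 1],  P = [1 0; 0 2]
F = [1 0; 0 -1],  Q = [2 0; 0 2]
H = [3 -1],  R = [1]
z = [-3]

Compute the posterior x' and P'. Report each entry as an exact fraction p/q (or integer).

x̄ = F·x = [3, -1]
P̄ = F·P·Fᵀ + Q = [3 0; 0 4]
y = z − H·x̄ = [-13]
S = H·P̄·Hᵀ + R = [32]
K = P̄·Hᵀ·S⁻¹ = [9/32; -1/8]
x' = x̄ + K·y = [-21/32, 5/8]
P' = (I − K·H)·P̄ = [15/32 9/8; 9/8 7/2]

x' = [-21/32, 5/8]
P' = [15/32 9/8; 9/8 7/2]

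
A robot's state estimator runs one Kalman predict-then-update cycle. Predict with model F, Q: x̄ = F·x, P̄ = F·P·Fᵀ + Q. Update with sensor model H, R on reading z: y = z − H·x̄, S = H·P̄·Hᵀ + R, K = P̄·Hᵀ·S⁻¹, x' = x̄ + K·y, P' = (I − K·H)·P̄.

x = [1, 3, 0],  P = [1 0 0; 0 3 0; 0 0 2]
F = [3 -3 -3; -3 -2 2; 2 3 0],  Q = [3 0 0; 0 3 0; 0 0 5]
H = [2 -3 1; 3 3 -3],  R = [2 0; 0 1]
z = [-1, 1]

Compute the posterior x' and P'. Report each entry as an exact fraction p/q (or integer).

x̄ = F·x = [-6, -9, 11]
P̄ = F·P·Fᵀ + Q = [57 -3 -21; -3 32 -24; -21 -24 36]
y = z − H·x̄ = [-27, 79]
S = H·P̄·Hᵀ + R = [650 -270; -270 1882]
K = P̄·Hᵀ·S⁻¹ = [126357/575200 17379/115040; -97101/575200 6933/115040; 29301/575200 -14013/115040]
x' = x̄ + K·y = [933/287600, 91731/287600, 469/287600]
P' = (I − K·H)·P̄ = [346611/575200 379077/575200 696723/575200; 379077/575200 659939/575200 1027461/575200; 696723/575200 1027461/575200 1747539/575200]

x' = [933/287600, 91731/287600, 469/287600]
P' = [346611/575200 379077/575200 696723/575200; 379077/575200 659939/575200 1027461/575200; 696723/575200 1027461/575200 1747539/575200]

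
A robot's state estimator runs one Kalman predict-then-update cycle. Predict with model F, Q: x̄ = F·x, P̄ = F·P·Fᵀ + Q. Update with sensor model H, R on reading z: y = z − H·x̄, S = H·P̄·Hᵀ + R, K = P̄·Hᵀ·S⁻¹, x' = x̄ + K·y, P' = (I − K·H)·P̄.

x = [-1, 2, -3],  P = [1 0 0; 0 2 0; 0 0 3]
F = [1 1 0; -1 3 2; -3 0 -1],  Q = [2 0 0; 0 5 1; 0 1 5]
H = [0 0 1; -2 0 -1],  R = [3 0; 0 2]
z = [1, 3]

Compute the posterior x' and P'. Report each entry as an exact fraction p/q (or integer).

x̄ = F·x = [1, 1, 6]
P̄ = F·P·Fᵀ + Q = [5 5 -3; 5 36 -2; -3 -2 17]
y = z − H·x̄ = [-5, 11]
S = H·P̄·Hᵀ + R = [20 -11; -11 27]
K = P̄·Hᵀ·S⁻¹ = [-158/419 -173/419; -142/419 -182/419; 338/419 -33/419]
x' = x̄ + K·y = [-694/419, -873/419, 461/419]
P' = (I − K·H)·P̄ = [410/419 395/419 -474/419; 395/419 13344/419 -426/419; -474/419 -426/419 1014/419]

x' = [-694/419, -873/419, 461/419]
P' = [410/419 395/419 -474/419; 395/419 13344/419 -426/419; -474/419 -426/419 1014/419]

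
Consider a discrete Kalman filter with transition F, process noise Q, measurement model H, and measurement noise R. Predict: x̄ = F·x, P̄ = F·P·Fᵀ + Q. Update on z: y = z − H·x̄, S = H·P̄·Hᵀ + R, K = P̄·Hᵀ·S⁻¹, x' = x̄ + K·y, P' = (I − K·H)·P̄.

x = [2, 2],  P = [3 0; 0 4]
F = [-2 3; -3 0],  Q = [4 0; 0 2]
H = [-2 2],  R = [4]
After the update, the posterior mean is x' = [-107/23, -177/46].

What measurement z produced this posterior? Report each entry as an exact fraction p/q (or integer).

x̄ = F·x = [2, -6]
P̄ = F·P·Fᵀ + Q = [52 18; 18 29]
S = H·P̄·Hᵀ + R = [184]
K = P̄·Hᵀ·S⁻¹ = [-17/46; 11/92]
x' − x̄ = [-153/23, 99/46] = K·y
y = (KᵀK)⁻¹·Kᵀ·(x' − x̄) = [18]
z = y + H·x̄ = [18] + [-16] = [2]

z = [2]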